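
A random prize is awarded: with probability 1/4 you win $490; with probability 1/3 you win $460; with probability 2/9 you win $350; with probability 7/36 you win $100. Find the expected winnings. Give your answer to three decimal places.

E[payout] = 490·1/4 + 460·1/3 + 350·2/9 + 100·7/36
 = 245/2 + 460/3 + 700/9 + 175/9
 = 6715/18

373.056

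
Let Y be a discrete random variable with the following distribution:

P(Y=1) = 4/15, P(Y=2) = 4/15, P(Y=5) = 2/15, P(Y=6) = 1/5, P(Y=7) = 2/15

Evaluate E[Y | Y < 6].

P(Y < 6) = 4/15 + 4/15 + 2/15 = 2/3.
E[Y | Y < 6] = [1·4/15 + 2·4/15 + 5·2/15] / (2/3)
 = 22/15 / (2/3)
 = 11/5

2.2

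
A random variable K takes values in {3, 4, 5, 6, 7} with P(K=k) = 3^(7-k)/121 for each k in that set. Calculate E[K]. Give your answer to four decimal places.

E[K] = Σ k·P(K=k)
 = 3·81/121 + 4·27/121 + 5·9/121 + 6·3/121 + 7·1/121
 = 243/121 + 108/121 + 45/121 + 18/121 + 7/121
 = 421/121

3.4793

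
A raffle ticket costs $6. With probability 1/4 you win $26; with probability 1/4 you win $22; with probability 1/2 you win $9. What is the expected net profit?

E[payout] = 26·1/4 + 22·1/4 + 9·1/2
 = 13/2 + 11/2 + 9/2
 = 33/2
Net = 33/2 - 6 = 21/2

10.5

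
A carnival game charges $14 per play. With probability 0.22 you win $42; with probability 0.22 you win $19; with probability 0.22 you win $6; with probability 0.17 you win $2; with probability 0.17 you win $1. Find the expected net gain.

1.25

E[payout] = 42·0.22 + 19·0.22 + 6·0.22 + 2·0.17 + 1·0.17
 = 9.24 + 4.18 + 1.32 + 0.34 + 0.17
 = 15.25
Net = 15.25 - 14 = 1.25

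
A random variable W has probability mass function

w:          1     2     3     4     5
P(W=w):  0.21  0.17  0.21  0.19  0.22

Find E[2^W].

12.86

E[2^W] = Σ 2^w·P(W=w)
 = 2·0.21 + 4·0.17 + 8·0.21 + 16·0.19 + 32·0.22
 = 0.42 + 0.68 + 1.68 + 3.04 + 7.04
 = 12.86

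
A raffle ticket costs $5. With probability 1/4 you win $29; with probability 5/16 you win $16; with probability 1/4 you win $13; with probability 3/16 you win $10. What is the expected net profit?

12.375

E[payout] = 29·1/4 + 16·5/16 + 13·1/4 + 10·3/16
 = 29/4 + 5 + 13/4 + 15/8
 = 139/8
Net = 139/8 - 5 = 99/8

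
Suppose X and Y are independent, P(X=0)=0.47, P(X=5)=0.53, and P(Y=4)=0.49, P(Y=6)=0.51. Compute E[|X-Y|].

E[|X-Y|] = Σ_x Σ_y |x-y| · P(X=x)P(Y=y)
 = 4·0.2303 + 6·0.2397 + 1·0.2597 + 1·0.2703
 = 0.9212 + 1.4382 + 0.2597 + 0.2703
 = 2.8894

2.8894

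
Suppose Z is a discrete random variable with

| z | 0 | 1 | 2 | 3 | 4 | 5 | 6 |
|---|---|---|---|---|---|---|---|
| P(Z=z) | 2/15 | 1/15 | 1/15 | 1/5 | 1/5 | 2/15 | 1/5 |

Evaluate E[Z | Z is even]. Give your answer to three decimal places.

3.556

P(Z is even) = 2/15 + 1/15 + 1/5 + 1/5 = 3/5.
E[Z | Z is even] = [0·2/15 + 2·1/15 + 4·1/5 + 6·1/5] / (3/5)
 = 32/15 / (3/5)
 = 32/9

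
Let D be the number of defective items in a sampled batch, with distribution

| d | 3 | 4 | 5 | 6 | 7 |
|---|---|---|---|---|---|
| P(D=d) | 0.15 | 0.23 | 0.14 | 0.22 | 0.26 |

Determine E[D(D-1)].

23.98

E[D(D-1)] = Σ d(d-1)·P(D=d)
 = 6·0.15 + 12·0.23 + 20·0.14 + 30·0.22 + 42·0.26
 = 0.9 + 2.76 + 2.8 + 6.6 + 10.92
 = 23.98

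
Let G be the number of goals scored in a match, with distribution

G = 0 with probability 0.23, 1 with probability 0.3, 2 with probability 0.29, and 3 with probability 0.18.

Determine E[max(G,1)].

E[max(G,1)] = Σ max(g,1)·P(G=g)
 = 1·0.23 + 1·0.3 + 2·0.29 + 3·0.18
 = 0.23 + 0.3 + 0.58 + 0.54
 = 1.65

1.65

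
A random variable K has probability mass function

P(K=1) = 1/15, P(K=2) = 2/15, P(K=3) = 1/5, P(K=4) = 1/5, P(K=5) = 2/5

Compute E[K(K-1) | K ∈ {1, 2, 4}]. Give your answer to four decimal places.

6.6667

P(K ∈ {1, 2, 4}) = 1/15 + 2/15 + 1/5 = 2/5.
E[K(K-1) | K ∈ {1, 2, 4}] = [0·1/15 + 2·2/15 + 12·1/5] / (2/5)
 = 8/3 / (2/5)
 = 20/3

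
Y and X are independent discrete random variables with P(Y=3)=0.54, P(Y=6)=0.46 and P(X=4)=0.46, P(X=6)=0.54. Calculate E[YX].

E[YX] = Σ_y Σ_x yx · P(Y=y)P(X=x)
 = 12·0.2484 + 18·0.2916 + 24·0.2116 + 36·0.2484
 = 2.9808 + 5.2488 + 5.0784 + 8.9424
 = 22.2504

22.2504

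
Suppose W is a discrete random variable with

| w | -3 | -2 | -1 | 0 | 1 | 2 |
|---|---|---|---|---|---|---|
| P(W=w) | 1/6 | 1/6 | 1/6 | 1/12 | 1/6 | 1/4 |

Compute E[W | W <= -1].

P(W <= -1) = 1/6 + 1/6 + 1/6 = 1/2.
E[W | W <= -1] = [(-3)·1/6 + (-2)·1/6 + (-1)·1/6] / (1/2)
 = -1 / (1/2)
 = -2

-2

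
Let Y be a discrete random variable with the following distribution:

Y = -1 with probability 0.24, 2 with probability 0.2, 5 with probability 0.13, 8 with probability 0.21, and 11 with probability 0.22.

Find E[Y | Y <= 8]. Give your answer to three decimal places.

3.192

P(Y <= 8) = 0.24 + 0.2 + 0.13 + 0.21 = 0.78.
E[Y | Y <= 8] = [(-1)·0.24 + 2·0.2 + 5·0.13 + 8·0.21] / 0.78
 = 2.49 / 0.78
 = 83/26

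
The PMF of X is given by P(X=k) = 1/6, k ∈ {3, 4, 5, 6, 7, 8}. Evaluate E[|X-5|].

1.5

E[|X-5|] = Σ |x-5|·P(X=x)
 = 2·1/6 + 1·1/6 + 0·1/6 + 1·1/6 + 2·1/6 + 3·1/6
 = 1/3 + 1/6 + 0 + 1/6 + 1/3 + 1/2
 = 3/2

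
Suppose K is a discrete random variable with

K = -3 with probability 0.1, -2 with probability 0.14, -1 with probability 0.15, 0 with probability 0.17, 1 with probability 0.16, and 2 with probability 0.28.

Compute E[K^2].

2.89

E[K^2] = Σ k^2·P(K=k)
 = 9·0.1 + 4·0.14 + 1·0.15 + 0·0.17 + 1·0.16 + 4·0.28
 = 0.9 + 0.56 + 0.15 + 0 + 0.16 + 1.12
 = 2.89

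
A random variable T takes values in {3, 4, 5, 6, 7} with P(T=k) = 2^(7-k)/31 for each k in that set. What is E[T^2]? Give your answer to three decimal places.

E[T^2] = Σ t^2·P(T=t)
 = 9·16/31 + 16·8/31 + 25·4/31 + 36·2/31 + 49·1/31
 = 144/31 + 128/31 + 100/31 + 72/31 + 49/31
 = 493/31

15.903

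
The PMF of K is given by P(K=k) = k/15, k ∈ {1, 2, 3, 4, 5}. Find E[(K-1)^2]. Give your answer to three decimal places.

8.667

E[(K-1)^2] = Σ (k-1)^2·P(K=k)
 = 0·1/15 + 1·2/15 + 4·1/5 + 9·4/15 + 16·1/3
 = 0 + 2/15 + 4/5 + 12/5 + 16/3
 = 26/3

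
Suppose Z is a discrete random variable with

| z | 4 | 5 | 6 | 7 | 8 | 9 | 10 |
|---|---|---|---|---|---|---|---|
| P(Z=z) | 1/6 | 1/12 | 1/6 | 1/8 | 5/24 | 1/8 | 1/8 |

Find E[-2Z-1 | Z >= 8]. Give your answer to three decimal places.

P(Z >= 8) = 5/24 + 1/8 + 1/8 = 11/24.
E[-2Z-1 | Z >= 8] = [(-17)·5/24 + (-19)·1/8 + (-21)·1/8] / (11/24)
 = -205/24 / (11/24)
 = -205/11

-18.636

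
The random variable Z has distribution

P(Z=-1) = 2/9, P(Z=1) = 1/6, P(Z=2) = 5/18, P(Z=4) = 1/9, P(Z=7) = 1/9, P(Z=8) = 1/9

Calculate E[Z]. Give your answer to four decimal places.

2.6111

E[Z] = Σ z·P(Z=z)
 = (-1)·2/9 + 1·1/6 + 2·5/18 + 4·1/9 + 7·1/9 + 8·1/9
 = (-2/9) + 1/6 + 5/9 + 4/9 + 7/9 + 8/9
 = 47/18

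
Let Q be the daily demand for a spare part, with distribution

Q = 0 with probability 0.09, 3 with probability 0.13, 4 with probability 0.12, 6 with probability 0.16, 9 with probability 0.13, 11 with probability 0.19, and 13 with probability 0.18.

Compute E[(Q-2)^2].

E[(Q-2)^2] = Σ (q-2)^2·P(Q=q)
 = 4·0.09 + 1·0.13 + 4·0.12 + 16·0.16 + 49·0.13 + 81·0.19 + 121·0.18
 = 0.36 + 0.13 + 0.48 + 2.56 + 6.37 + 15.39 + 21.78
 = 47.07

47.07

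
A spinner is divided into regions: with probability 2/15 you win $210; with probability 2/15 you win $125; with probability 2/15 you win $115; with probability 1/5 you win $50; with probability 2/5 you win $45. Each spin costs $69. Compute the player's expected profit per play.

E[payout] = 210·2/15 + 125·2/15 + 115·2/15 + 50·1/5 + 45·2/5
 = 28 + 50/3 + 46/3 + 10 + 18
 = 88
Net = 88 - 69 = 19

19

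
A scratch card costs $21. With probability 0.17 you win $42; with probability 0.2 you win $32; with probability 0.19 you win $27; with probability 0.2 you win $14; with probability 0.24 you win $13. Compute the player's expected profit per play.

E[payout] = 42·0.17 + 32·0.2 + 27·0.19 + 14·0.2 + 13·0.24
 = 7.14 + 6.4 + 5.13 + 2.8 + 3.12
 = 24.59
Net = 24.59 - 21 = 3.59

3.59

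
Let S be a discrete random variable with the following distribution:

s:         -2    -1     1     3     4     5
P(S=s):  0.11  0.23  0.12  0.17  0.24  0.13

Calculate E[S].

E[S] = Σ s·P(S=s)
 = (-2)·0.11 + (-1)·0.23 + 1·0.12 + 3·0.17 + 4·0.24 + 5·0.13
 = (-0.22) + (-0.23) + 0.12 + 0.51 + 0.96 + 0.65
 = 1.79

1.79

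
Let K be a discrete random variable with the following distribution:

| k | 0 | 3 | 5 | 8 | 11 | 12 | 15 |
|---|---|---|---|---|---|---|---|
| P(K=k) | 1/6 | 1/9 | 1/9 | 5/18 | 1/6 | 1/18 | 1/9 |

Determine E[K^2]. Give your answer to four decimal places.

E[K^2] = Σ k^2·P(K=k)
 = 0·1/6 + 9·1/9 + 25·1/9 + 64·5/18 + 121·1/6 + 144·1/18 + 225·1/9
 = 0 + 1 + 25/9 + 160/9 + 121/6 + 8 + 25
 = 1345/18

74.7222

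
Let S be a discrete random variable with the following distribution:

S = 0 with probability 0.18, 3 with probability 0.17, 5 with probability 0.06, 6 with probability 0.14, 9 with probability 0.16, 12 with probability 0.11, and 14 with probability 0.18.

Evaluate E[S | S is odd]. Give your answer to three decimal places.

P(S is odd) = 0.17 + 0.06 + 0.16 = 0.39.
E[S | S is odd] = [3·0.17 + 5·0.06 + 9·0.16] / 0.39
 = 2.25 / 0.39
 = 75/13

5.769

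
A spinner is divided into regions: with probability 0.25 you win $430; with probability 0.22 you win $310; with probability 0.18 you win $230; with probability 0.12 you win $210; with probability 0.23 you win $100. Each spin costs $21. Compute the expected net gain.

E[payout] = 430·0.25 + 310·0.22 + 230·0.18 + 210·0.12 + 100·0.23
 = 107.5 + 68.2 + 41.4 + 25.2 + 23
 = 265.3
Net = 265.3 - 21 = 244.3

244.3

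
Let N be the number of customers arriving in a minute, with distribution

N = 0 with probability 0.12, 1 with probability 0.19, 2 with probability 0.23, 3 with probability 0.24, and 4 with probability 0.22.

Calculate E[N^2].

6.79

E[N^2] = Σ n^2·P(N=n)
 = 0·0.12 + 1·0.19 + 4·0.23 + 9·0.24 + 16·0.22
 = 0 + 0.19 + 0.92 + 2.16 + 3.52
 = 6.79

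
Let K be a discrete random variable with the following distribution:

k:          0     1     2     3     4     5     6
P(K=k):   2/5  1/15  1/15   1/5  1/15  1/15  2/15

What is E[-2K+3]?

E[-2K+3] = Σ (-2k+3)·P(K=k)
 = 3·2/5 + 1·1/15 + (-1)·1/15 + (-3)·1/5 + (-5)·1/15 + (-7)·1/15 + (-9)·2/15
 = 6/5 + 1/15 + (-1/15) + (-3/5) + (-1/3) + (-7/15) + (-6/5)
 = -7/5

-1.4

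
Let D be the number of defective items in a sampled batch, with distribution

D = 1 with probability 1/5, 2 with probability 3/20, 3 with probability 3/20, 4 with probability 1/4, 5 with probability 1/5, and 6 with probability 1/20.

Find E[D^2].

E[D^2] = Σ d^2·P(D=d)
 = 1·1/5 + 4·3/20 + 9·3/20 + 16·1/4 + 25·1/5 + 36·1/20
 = 1/5 + 3/5 + 27/20 + 4 + 5 + 9/5
 = 259/20

12.95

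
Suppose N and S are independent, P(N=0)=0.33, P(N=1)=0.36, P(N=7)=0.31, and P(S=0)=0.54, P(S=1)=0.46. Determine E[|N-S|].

E[|N-S|] = Σ_n Σ_s |n-s| · P(N=n)P(S=s)
 = 0·0.1782 + 1·0.1518 + 1·0.1944 + 0·0.1656 + 7·0.1674 + 6·0.1426
 = 0 + 0.1518 + 0.1944 + 0 + 1.1718 + 0.8556
 = 2.3736

2.3736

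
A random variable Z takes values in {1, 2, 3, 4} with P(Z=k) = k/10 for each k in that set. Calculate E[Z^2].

10

E[Z^2] = Σ z^2·P(Z=z)
 = 1·1/10 + 4·1/5 + 9·3/10 + 16·2/5
 = 1/10 + 4/5 + 27/10 + 32/5
 = 10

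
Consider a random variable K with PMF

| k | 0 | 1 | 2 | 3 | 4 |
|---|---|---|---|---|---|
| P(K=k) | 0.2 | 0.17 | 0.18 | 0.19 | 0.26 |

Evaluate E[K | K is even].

2.1875

P(K is even) = 0.2 + 0.18 + 0.26 = 0.64.
E[K | K is even] = [0·0.2 + 2·0.18 + 4·0.26] / 0.64
 = 1.4 / 0.64
 = 35/16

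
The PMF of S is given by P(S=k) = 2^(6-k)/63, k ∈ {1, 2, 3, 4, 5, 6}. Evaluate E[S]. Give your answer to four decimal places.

1.9048

E[S] = Σ s·P(S=s)
 = 1·32/63 + 2·16/63 + 3·8/63 + 4·4/63 + 5·2/63 + 6·1/63
 = 32/63 + 32/63 + 8/21 + 16/63 + 10/63 + 2/21
 = 40/21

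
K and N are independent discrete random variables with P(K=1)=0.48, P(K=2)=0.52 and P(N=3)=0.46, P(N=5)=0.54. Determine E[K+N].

E[K+N] = Σ_k Σ_n (k+n) · P(K=k)P(N=n)
 = 4·0.2208 + 6·0.2592 + 5·0.2392 + 7·0.2808
 = 0.8832 + 1.5552 + 1.196 + 1.9656
 = 5.6

5.6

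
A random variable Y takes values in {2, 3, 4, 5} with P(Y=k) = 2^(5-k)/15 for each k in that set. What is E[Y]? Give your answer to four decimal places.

E[Y] = Σ y·P(Y=y)
 = 2·8/15 + 3·4/15 + 4·2/15 + 5·1/15
 = 16/15 + 4/5 + 8/15 + 1/3
 = 41/15

2.7333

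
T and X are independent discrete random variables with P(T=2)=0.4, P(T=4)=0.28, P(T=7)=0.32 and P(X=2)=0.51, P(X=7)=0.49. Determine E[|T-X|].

2.4932

E[|T-X|] = Σ_t Σ_x |t-x| · P(T=t)P(X=x)
 = 0·0.204 + 5·0.196 + 2·0.1428 + 3·0.1372 + 5·0.1632 + 0·0.1568
 = 0 + 0.98 + 0.2856 + 0.4116 + 0.816 + 0
 = 2.4932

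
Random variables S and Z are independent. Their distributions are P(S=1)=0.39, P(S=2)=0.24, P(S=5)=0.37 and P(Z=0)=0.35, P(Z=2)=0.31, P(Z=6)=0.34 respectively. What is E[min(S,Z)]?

1.4239

E[min(S,Z)] = Σ_s Σ_z min(s,z) · P(S=s)P(Z=z)
 = 0·0.1365 + 1·0.1209 + 1·0.1326 + 0·0.084 + 2·0.0744 + 2·0.0816 + 0·0.1295 + 2·0.1147 + 5·0.1258
 = 0 + 0.1209 + 0.1326 + 0 + 0.1488 + 0.1632 + 0 + 0.2294 + 0.629
 = 1.4239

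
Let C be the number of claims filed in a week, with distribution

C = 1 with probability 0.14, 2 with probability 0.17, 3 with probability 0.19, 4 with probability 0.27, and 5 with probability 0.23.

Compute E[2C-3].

3.56

E[2C-3] = Σ (2c-3)·P(C=c)
 = (-1)·0.14 + 1·0.17 + 3·0.19 + 5·0.27 + 7·0.23
 = (-0.14) + 0.17 + 0.57 + 1.35 + 1.61
 = 3.56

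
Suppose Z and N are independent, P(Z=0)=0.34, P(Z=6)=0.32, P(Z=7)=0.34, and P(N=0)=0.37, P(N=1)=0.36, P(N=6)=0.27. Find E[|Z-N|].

E[|Z-N|] = Σ_z Σ_n |z-n| · P(Z=z)P(N=n)
 = 0·0.1258 + 1·0.1224 + 6·0.0918 + 6·0.1184 + 5·0.1152 + 0·0.0864 + 7·0.1258 + 6·0.1224 + 1·0.0918
 = 0 + 0.1224 + 0.5508 + 0.7104 + 0.576 + 0 + 0.8806 + 0.7344 + 0.0918
 = 3.6664

3.6664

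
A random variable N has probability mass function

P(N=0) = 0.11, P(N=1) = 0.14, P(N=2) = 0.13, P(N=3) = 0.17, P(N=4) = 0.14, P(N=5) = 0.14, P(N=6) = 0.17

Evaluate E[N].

3.19

E[N] = Σ n·P(N=n)
 = 0·0.11 + 1·0.14 + 2·0.13 + 3·0.17 + 4·0.14 + 5·0.14 + 6·0.17
 = 0 + 0.14 + 0.26 + 0.51 + 0.56 + 0.7 + 1.02
 = 3.19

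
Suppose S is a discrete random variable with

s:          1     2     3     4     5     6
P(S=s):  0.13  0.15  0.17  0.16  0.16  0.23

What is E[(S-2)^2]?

6.06

E[(S-2)^2] = Σ (s-2)^2·P(S=s)
 = 1·0.13 + 0·0.15 + 1·0.17 + 4·0.16 + 9·0.16 + 16·0.23
 = 0.13 + 0 + 0.17 + 0.64 + 1.44 + 3.68
 = 6.06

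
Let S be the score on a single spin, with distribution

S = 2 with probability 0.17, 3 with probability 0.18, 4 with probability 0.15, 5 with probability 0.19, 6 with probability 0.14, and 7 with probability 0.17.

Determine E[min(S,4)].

3.48

E[min(S,4)] = Σ min(s,4)·P(S=s)
 = 2·0.17 + 3·0.18 + 4·0.15 + 4·0.19 + 4·0.14 + 4·0.17
 = 0.34 + 0.54 + 0.6 + 0.76 + 0.56 + 0.68
 = 3.48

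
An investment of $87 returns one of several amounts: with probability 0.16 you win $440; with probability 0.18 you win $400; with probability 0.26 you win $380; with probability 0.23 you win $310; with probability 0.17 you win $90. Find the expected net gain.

E[payout] = 440·0.16 + 400·0.18 + 380·0.26 + 310·0.23 + 90·0.17
 = 70.4 + 72 + 98.8 + 71.3 + 15.3
 = 327.8
Net = 327.8 - 87 = 240.8

240.8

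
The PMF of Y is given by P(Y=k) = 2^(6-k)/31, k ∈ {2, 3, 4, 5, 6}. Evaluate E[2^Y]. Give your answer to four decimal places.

E[2^Y] = Σ 2^y·P(Y=y)
 = 4·16/31 + 8·8/31 + 16·4/31 + 32·2/31 + 64·1/31
 = 64/31 + 64/31 + 64/31 + 64/31 + 64/31
 = 320/31

10.3226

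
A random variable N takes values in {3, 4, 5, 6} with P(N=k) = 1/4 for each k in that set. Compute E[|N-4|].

E[|N-4|] = Σ |n-4|·P(N=n)
 = 1·1/4 + 0·1/4 + 1·1/4 + 2·1/4
 = 1/4 + 0 + 1/4 + 1/2
 = 1

1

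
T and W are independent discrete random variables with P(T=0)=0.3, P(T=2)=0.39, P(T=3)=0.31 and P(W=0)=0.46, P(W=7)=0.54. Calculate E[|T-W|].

3.6432

E[|T-W|] = Σ_t Σ_w |t-w| · P(T=t)P(W=w)
 = 0·0.138 + 7·0.162 + 2·0.1794 + 5·0.2106 + 3·0.1426 + 4·0.1674
 = 0 + 1.134 + 0.3588 + 1.053 + 0.4278 + 0.6696
 = 3.6432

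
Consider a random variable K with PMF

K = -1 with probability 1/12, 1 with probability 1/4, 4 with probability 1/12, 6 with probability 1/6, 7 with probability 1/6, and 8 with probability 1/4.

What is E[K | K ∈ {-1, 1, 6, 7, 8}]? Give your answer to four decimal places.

4.7273

P(K ∈ {-1, 1, 6, 7, 8}) = 1/12 + 1/4 + 1/6 + 1/6 + 1/4 = 11/12.
E[K | K ∈ {-1, 1, 6, 7, 8}] = [(-1)·1/12 + 1·1/4 + 6·1/6 + 7·1/6 + 8·1/4] / (11/12)
 = 13/3 / (11/12)
 = 52/11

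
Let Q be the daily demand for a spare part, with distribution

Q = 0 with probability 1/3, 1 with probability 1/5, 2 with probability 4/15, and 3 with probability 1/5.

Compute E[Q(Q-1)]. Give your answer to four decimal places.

E[Q(Q-1)] = Σ q(q-1)·P(Q=q)
 = 0·1/3 + 0·1/5 + 2·4/15 + 6·1/5
 = 0 + 0 + 8/15 + 6/5
 = 26/15

1.7333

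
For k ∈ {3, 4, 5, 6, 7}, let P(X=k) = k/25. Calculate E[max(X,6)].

6.28

E[max(X,6)] = Σ max(x,6)·P(X=x)
 = 6·3/25 + 6·4/25 + 6·1/5 + 6·6/25 + 7·7/25
 = 18/25 + 24/25 + 6/5 + 36/25 + 49/25
 = 157/25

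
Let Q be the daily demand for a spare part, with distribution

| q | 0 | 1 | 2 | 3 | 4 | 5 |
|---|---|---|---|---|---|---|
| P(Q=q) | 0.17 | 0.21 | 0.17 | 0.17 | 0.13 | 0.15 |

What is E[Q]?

E[Q] = Σ q·P(Q=q)
 = 0·0.17 + 1·0.21 + 2·0.17 + 3·0.17 + 4·0.13 + 5·0.15
 = 0 + 0.21 + 0.34 + 0.51 + 0.52 + 0.75
 = 2.33

2.33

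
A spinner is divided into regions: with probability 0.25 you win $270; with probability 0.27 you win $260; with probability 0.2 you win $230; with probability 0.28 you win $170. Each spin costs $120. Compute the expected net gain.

111.3

E[payout] = 270·0.25 + 260·0.27 + 230·0.2 + 170·0.28
 = 67.5 + 70.2 + 46 + 47.6
 = 231.3
Net = 231.3 - 120 = 111.3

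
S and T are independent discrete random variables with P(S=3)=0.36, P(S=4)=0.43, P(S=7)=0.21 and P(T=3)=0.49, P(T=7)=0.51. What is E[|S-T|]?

E[|S-T|] = Σ_s Σ_t |s-t| · P(S=s)P(T=t)
 = 0·0.1764 + 4·0.1836 + 1·0.2107 + 3·0.2193 + 4·0.1029 + 0·0.1071
 = 0 + 0.7344 + 0.2107 + 0.6579 + 0.4116 + 0
 = 2.0146

2.0146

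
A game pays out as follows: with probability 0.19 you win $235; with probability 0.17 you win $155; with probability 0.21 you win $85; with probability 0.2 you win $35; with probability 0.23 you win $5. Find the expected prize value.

97

E[payout] = 235·0.19 + 155·0.17 + 85·0.21 + 35·0.2 + 5·0.23
 = 44.65 + 26.35 + 17.85 + 7 + 1.15
 = 97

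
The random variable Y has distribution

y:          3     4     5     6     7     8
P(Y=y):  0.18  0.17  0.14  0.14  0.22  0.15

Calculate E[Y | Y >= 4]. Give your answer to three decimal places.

6.049

P(Y >= 4) = 0.17 + 0.14 + 0.14 + 0.22 + 0.15 = 0.82.
E[Y | Y >= 4] = [4·0.17 + 5·0.14 + 6·0.14 + 7·0.22 + 8·0.15] / 0.82
 = 4.96 / 0.82
 = 248/41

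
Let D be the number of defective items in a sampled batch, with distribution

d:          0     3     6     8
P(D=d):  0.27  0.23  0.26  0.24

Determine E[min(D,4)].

2.69

E[min(D,4)] = Σ min(d,4)·P(D=d)
 = 0·0.27 + 3·0.23 + 4·0.26 + 4·0.24
 = 0 + 0.69 + 1.04 + 0.96
 = 2.69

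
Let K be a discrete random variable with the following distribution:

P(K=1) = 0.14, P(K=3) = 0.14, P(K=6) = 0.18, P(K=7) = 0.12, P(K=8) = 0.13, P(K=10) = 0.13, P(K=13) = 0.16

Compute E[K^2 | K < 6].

5

P(K < 6) = 0.14 + 0.14 = 0.28.
E[K^2 | K < 6] = [1·0.14 + 9·0.14] / 0.28
 = 1.4 / 0.28
 = 5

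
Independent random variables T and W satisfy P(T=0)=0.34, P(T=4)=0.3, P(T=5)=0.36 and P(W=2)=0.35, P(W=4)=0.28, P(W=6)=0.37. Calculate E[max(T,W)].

4.7288

E[max(T,W)] = Σ_t Σ_w max(t,w) · P(T=t)P(W=w)
 = 2·0.119 + 4·0.0952 + 6·0.1258 + 4·0.105 + 4·0.084 + 6·0.111 + 5·0.126 + 5·0.1008 + 6·0.1332
 = 0.238 + 0.3808 + 0.7548 + 0.42 + 0.336 + 0.666 + 0.63 + 0.504 + 0.7992
 = 4.7288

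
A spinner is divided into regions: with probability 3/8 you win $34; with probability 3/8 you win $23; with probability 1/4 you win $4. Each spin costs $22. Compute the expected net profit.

E[payout] = 34·3/8 + 23·3/8 + 4·1/4
 = 51/4 + 69/8 + 1
 = 179/8
Net = 179/8 - 22 = 3/8

0.375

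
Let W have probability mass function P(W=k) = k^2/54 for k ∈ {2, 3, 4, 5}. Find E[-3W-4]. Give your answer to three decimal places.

-16.444

E[-3W-4] = Σ (-3w-4)·P(W=w)
 = (-10)·2/27 + (-13)·1/6 + (-16)·8/27 + (-19)·25/54
 = (-20/27) + (-13/6) + (-128/27) + (-475/54)
 = -148/9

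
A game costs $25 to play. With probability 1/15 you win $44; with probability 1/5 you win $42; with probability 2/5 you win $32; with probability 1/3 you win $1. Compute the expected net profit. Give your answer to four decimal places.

E[payout] = 44·1/15 + 42·1/5 + 32·2/5 + 1·1/3
 = 44/15 + 42/5 + 64/5 + 1/3
 = 367/15
Net = 367/15 - 25 = -8/15

-0.5333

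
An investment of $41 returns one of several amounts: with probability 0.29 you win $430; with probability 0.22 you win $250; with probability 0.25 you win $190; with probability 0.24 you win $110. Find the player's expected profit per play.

212.6

E[payout] = 430·0.29 + 250·0.22 + 190·0.25 + 110·0.24
 = 124.7 + 55 + 47.5 + 26.4
 = 253.6
Net = 253.6 - 41 = 212.6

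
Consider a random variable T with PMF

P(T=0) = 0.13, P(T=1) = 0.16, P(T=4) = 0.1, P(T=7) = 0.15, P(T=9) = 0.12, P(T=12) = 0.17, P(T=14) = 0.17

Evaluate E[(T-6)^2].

E[(T-6)^2] = Σ (t-6)^2·P(T=t)
 = 36·0.13 + 25·0.16 + 4·0.1 + 1·0.15 + 9·0.12 + 36·0.17 + 64·0.17
 = 4.68 + 4 + 0.4 + 0.15 + 1.08 + 6.12 + 10.88
 = 27.31

27.31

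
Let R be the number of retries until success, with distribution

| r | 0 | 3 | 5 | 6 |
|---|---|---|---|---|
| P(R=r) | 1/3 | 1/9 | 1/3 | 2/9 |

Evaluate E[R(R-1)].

E[R(R-1)] = Σ r(r-1)·P(R=r)
 = 0·1/3 + 6·1/9 + 20·1/3 + 30·2/9
 = 0 + 2/3 + 20/3 + 20/3
 = 14

14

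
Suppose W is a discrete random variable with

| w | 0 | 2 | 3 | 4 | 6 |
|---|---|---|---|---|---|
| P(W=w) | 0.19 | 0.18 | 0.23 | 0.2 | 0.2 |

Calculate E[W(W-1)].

E[W(W-1)] = Σ w(w-1)·P(W=w)
 = 0·0.19 + 2·0.18 + 6·0.23 + 12·0.2 + 30·0.2
 = 0 + 0.36 + 1.38 + 2.4 + 6
 = 10.14

10.14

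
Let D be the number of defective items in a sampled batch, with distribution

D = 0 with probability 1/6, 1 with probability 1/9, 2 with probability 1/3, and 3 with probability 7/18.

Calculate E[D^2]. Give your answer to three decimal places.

E[D^2] = Σ d^2·P(D=d)
 = 0·1/6 + 1·1/9 + 4·1/3 + 9·7/18
 = 0 + 1/9 + 4/3 + 7/2
 = 89/18

4.944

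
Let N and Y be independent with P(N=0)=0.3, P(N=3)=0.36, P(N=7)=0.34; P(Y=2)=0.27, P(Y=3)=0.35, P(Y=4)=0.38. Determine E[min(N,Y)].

2.0402

E[min(N,Y)] = Σ_n Σ_y min(n,y) · P(N=n)P(Y=y)
 = 0·0.081 + 0·0.105 + 0·0.114 + 2·0.0972 + 3·0.126 + 3·0.1368 + 2·0.0918 + 3·0.119 + 4·0.1292
 = 0 + 0 + 0 + 0.1944 + 0.378 + 0.4104 + 0.1836 + 0.357 + 0.5168
 = 2.0402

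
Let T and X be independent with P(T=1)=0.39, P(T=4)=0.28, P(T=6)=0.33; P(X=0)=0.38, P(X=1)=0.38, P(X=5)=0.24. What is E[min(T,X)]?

E[min(T,X)] = Σ_t Σ_x min(t,x) · P(T=t)P(X=x)
 = 0·0.1482 + 1·0.1482 + 1·0.0936 + 0·0.1064 + 1·0.1064 + 4·0.0672 + 0·0.1254 + 1·0.1254 + 5·0.0792
 = 0 + 0.1482 + 0.0936 + 0 + 0.1064 + 0.2688 + 0 + 0.1254 + 0.396
 = 1.1384

1.1384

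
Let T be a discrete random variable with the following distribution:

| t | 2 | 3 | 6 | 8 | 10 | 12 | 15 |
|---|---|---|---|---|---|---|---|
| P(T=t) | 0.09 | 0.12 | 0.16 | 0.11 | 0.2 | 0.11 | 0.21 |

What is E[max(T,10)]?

E[max(T,10)] = Σ max(t,10)·P(T=t)
 = 10·0.09 + 10·0.12 + 10·0.16 + 10·0.11 + 10·0.2 + 12·0.11 + 15·0.21
 = 0.9 + 1.2 + 1.6 + 1.1 + 2 + 1.32 + 3.15
 = 11.27

11.27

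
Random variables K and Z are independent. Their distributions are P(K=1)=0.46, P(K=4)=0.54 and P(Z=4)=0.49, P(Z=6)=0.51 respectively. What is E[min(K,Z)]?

E[min(K,Z)] = Σ_k Σ_z min(k,z) · P(K=k)P(Z=z)
 = 1·0.2254 + 1·0.2346 + 4·0.2646 + 4·0.2754
 = 0.2254 + 0.2346 + 1.0584 + 1.1016
 = 2.62

2.62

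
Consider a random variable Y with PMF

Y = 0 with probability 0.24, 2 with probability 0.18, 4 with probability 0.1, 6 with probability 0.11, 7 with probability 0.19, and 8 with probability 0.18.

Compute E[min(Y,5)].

E[min(Y,5)] = Σ min(y,5)·P(Y=y)
 = 0·0.24 + 2·0.18 + 4·0.1 + 5·0.11 + 5·0.19 + 5·0.18
 = 0 + 0.36 + 0.4 + 0.55 + 0.95 + 0.9
 = 3.16

3.16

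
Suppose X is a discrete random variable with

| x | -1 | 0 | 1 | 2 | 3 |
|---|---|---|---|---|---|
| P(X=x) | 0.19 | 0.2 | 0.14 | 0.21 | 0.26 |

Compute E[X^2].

E[X^2] = Σ x^2·P(X=x)
 = 1·0.19 + 0·0.2 + 1·0.14 + 4·0.21 + 9·0.26
 = 0.19 + 0 + 0.14 + 0.84 + 2.34
 = 3.51

3.51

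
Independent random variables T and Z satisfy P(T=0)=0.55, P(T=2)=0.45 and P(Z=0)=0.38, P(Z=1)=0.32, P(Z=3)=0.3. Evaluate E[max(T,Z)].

1.706

E[max(T,Z)] = Σ_t Σ_z max(t,z) · P(T=t)P(Z=z)
 = 0·0.209 + 1·0.176 + 3·0.165 + 2·0.171 + 2·0.144 + 3·0.135
 = 0 + 0.176 + 0.495 + 0.342 + 0.288 + 0.405
 = 1.706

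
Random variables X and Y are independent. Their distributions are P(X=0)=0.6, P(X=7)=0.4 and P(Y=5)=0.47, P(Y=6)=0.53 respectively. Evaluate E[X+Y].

8.33

E[X+Y] = Σ_x Σ_y (x+y) · P(X=x)P(Y=y)
 = 5·0.282 + 6·0.318 + 12·0.188 + 13·0.212
 = 1.41 + 1.908 + 2.256 + 2.756
 = 8.33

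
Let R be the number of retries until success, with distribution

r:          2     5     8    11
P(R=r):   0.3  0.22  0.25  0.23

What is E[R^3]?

E[R^3] = Σ r^3·P(R=r)
 = 8·0.3 + 125·0.22 + 512·0.25 + 1331·0.23
 = 2.4 + 27.5 + 128 + 306.13
 = 464.03

464.03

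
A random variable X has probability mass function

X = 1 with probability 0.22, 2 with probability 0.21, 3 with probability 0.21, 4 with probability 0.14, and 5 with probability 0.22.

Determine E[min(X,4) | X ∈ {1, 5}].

P(X ∈ {1, 5}) = 0.22 + 0.22 = 0.44.
E[min(X,4) | X ∈ {1, 5}] = [1·0.22 + 4·0.22] / 0.44
 = 1.1 / 0.44
 = 5/2

2.5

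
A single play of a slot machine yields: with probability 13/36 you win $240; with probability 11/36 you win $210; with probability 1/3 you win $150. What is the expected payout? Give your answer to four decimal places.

E[payout] = 240·13/36 + 210·11/36 + 150·1/3
 = 260/3 + 385/6 + 50
 = 1205/6

200.8333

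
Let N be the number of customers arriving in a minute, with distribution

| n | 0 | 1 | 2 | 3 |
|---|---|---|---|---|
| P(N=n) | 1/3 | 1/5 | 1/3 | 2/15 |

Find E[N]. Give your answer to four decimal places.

1.2667

E[N] = Σ n·P(N=n)
 = 0·1/3 + 1·1/5 + 2·1/3 + 3·2/15
 = 0 + 1/5 + 2/3 + 2/5
 = 19/15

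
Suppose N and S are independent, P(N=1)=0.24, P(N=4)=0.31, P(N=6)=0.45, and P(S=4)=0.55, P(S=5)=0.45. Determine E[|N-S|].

E[|N-S|] = Σ_n Σ_s |n-s| · P(N=n)P(S=s)
 = 3·0.132 + 4·0.108 + 0·0.1705 + 1·0.1395 + 2·0.2475 + 1·0.2025
 = 0.396 + 0.432 + 0 + 0.1395 + 0.495 + 0.2025
 = 1.665

1.665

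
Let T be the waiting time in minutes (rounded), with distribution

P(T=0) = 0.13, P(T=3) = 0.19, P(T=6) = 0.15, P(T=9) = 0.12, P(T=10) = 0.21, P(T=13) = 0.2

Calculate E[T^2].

71.63

E[T^2] = Σ t^2·P(T=t)
 = 0·0.13 + 9·0.19 + 36·0.15 + 81·0.12 + 100·0.21 + 169·0.2
 = 0 + 1.71 + 5.4 + 9.72 + 21 + 33.8
 = 71.63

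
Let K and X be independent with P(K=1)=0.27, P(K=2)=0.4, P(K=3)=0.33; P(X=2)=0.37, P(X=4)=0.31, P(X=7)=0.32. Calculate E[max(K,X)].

4.3421

E[max(K,X)] = Σ_k Σ_x max(k,x) · P(K=k)P(X=x)
 = 2·0.0999 + 4·0.0837 + 7·0.0864 + 2·0.148 + 4·0.124 + 7·0.128 + 3·0.1221 + 4·0.1023 + 7·0.1056
 = 0.1998 + 0.3348 + 0.6048 + 0.296 + 0.496 + 0.896 + 0.3663 + 0.4092 + 0.7392
 = 4.3421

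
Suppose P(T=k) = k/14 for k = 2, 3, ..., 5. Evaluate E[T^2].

16

E[T^2] = Σ t^2·P(T=t)
 = 4·1/7 + 9·3/14 + 16·2/7 + 25·5/14
 = 4/7 + 27/14 + 32/7 + 125/14
 = 16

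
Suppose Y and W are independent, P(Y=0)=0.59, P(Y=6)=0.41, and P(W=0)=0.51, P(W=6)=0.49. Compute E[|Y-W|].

2.9892

E[|Y-W|] = Σ_y Σ_w |y-w| · P(Y=y)P(W=w)
 = 0·0.3009 + 6·0.2891 + 6·0.2091 + 0·0.2009
 = 0 + 1.7346 + 1.2546 + 0
 = 2.9892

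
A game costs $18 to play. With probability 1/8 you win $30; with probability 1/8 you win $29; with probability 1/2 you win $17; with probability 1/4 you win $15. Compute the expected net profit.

E[payout] = 30·1/8 + 29·1/8 + 17·1/2 + 15·1/4
 = 15/4 + 29/8 + 17/2 + 15/4
 = 157/8
Net = 157/8 - 18 = 13/8

1.625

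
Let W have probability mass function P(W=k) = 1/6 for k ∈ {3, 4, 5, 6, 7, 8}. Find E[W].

E[W] = Σ w·P(W=w)
 = 3·1/6 + 4·1/6 + 5·1/6 + 6·1/6 + 7·1/6 + 8·1/6
 = 1/2 + 2/3 + 5/6 + 1 + 7/6 + 4/3
 = 11/2

5.5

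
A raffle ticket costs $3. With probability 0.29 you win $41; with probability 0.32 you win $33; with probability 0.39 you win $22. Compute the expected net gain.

E[payout] = 41·0.29 + 33·0.32 + 22·0.39
 = 11.89 + 10.56 + 8.58
 = 31.03
Net = 31.03 - 3 = 28.03

28.03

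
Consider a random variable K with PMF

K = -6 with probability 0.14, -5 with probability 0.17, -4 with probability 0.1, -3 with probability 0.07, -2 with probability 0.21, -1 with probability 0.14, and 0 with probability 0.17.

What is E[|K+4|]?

2.04

E[|K+4|] = Σ |k+4|·P(K=k)
 = 2·0.14 + 1·0.17 + 0·0.1 + 1·0.07 + 2·0.21 + 3·0.14 + 4·0.17
 = 0.28 + 0.17 + 0 + 0.07 + 0.42 + 0.42 + 0.68
 = 2.04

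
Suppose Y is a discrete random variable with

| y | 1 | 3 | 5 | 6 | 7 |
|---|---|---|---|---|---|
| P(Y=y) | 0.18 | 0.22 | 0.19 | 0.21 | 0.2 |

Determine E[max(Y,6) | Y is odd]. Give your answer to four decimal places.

P(Y is odd) = 0.18 + 0.22 + 0.19 + 0.2 = 0.79.
E[max(Y,6) | Y is odd] = [6·0.18 + 6·0.22 + 6·0.19 + 7·0.2] / 0.79
 = 4.94 / 0.79
 = 494/79

6.2532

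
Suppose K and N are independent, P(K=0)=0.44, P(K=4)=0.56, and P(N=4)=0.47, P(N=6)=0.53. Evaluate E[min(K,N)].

E[min(K,N)] = Σ_k Σ_n min(k,n) · P(K=k)P(N=n)
 = 0·0.2068 + 0·0.2332 + 4·0.2632 + 4·0.2968
 = 0 + 0 + 1.0528 + 1.1872
 = 2.24

2.24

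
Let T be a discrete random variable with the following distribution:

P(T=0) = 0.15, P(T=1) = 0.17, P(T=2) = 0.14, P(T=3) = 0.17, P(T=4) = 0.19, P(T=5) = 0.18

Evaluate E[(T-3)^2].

E[(T-3)^2] = Σ (t-3)^2·P(T=t)
 = 9·0.15 + 4·0.17 + 1·0.14 + 0·0.17 + 1·0.19 + 4·0.18
 = 1.35 + 0.68 + 0.14 + 0 + 0.19 + 0.72
 = 3.08

3.08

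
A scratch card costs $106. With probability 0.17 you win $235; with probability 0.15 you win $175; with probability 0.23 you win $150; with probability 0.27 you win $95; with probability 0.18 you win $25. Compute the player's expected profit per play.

E[payout] = 235·0.17 + 175·0.15 + 150·0.23 + 95·0.27 + 25·0.18
 = 39.95 + 26.25 + 34.5 + 25.65 + 4.5
 = 130.85
Net = 130.85 - 106 = 24.85

24.85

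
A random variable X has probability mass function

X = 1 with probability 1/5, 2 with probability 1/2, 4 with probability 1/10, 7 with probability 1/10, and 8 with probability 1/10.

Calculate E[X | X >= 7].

7.5

P(X >= 7) = 1/10 + 1/10 = 1/5.
E[X | X >= 7] = [7·1/10 + 8·1/10] / (1/5)
 = 3/2 / (1/5)
 = 15/2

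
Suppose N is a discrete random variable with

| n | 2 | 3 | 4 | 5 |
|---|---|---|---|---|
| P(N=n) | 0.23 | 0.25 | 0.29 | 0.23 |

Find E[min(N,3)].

2.77

E[min(N,3)] = Σ min(n,3)·P(N=n)
 = 2·0.23 + 3·0.25 + 3·0.29 + 3·0.23
 = 0.46 + 0.75 + 0.87 + 0.69
 = 2.77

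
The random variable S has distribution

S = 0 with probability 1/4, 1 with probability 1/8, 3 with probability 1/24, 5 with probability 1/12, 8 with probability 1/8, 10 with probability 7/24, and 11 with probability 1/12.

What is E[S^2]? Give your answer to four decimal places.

49.8333

E[S^2] = Σ s^2·P(S=s)
 = 0·1/4 + 1·1/8 + 9·1/24 + 25·1/12 + 64·1/8 + 100·7/24 + 121·1/12
 = 0 + 1/8 + 3/8 + 25/12 + 8 + 175/6 + 121/12
 = 299/6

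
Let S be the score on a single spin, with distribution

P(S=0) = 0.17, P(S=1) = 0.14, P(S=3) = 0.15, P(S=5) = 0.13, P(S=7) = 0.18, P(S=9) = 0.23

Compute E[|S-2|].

E[|S-2|] = Σ |s-2|·P(S=s)
 = 2·0.17 + 1·0.14 + 1·0.15 + 3·0.13 + 5·0.18 + 7·0.23
 = 0.34 + 0.14 + 0.15 + 0.39 + 0.9 + 1.61
 = 3.53

3.53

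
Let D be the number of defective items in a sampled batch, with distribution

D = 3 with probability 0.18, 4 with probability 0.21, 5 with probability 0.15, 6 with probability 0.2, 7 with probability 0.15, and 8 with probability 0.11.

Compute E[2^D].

69.76

E[2^D] = Σ 2^d·P(D=d)
 = 8·0.18 + 16·0.21 + 32·0.15 + 64·0.2 + 128·0.15 + 256·0.11
 = 1.44 + 3.36 + 4.8 + 12.8 + 19.2 + 28.16
 = 69.76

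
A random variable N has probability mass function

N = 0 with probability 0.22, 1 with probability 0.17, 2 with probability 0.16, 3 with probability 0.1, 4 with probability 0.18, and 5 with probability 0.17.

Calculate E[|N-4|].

E[|N-4|] = Σ |n-4|·P(N=n)
 = 4·0.22 + 3·0.17 + 2·0.16 + 1·0.1 + 0·0.18 + 1·0.17
 = 0.88 + 0.51 + 0.32 + 0.1 + 0 + 0.17
 = 1.98

1.98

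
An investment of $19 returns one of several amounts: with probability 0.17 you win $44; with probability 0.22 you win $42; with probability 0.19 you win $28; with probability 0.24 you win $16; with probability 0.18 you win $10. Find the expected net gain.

E[payout] = 44·0.17 + 42·0.22 + 28·0.19 + 16·0.24 + 10·0.18
 = 7.48 + 9.24 + 5.32 + 3.84 + 1.8
 = 27.68
Net = 27.68 - 19 = 8.68

8.68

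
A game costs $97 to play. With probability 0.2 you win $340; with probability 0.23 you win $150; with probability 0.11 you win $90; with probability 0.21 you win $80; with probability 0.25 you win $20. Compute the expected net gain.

E[payout] = 340·0.2 + 150·0.23 + 90·0.11 + 80·0.21 + 20·0.25
 = 68 + 34.5 + 9.9 + 16.8 + 5
 = 134.2
Net = 134.2 - 97 = 37.2

37.2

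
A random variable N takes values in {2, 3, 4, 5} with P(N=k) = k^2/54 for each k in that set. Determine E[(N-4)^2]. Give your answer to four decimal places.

E[(N-4)^2] = Σ (n-4)^2·P(N=n)
 = 4·2/27 + 1·1/6 + 0·8/27 + 1·25/54
 = 8/27 + 1/6 + 0 + 25/54
 = 25/27

0.9259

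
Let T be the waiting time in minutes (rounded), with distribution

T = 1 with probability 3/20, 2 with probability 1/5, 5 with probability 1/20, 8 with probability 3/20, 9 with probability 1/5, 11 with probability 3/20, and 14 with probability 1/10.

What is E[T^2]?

65.75

E[T^2] = Σ t^2·P(T=t)
 = 1·3/20 + 4·1/5 + 25·1/20 + 64·3/20 + 81·1/5 + 121·3/20 + 196·1/10
 = 3/20 + 4/5 + 5/4 + 48/5 + 81/5 + 363/20 + 98/5
 = 263/4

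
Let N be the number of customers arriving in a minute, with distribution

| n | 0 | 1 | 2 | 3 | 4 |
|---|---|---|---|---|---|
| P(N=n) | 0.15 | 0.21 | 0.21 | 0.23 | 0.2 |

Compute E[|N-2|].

E[|N-2|] = Σ |n-2|·P(N=n)
 = 2·0.15 + 1·0.21 + 0·0.21 + 1·0.23 + 2·0.2
 = 0.3 + 0.21 + 0 + 0.23 + 0.4
 = 1.14

1.14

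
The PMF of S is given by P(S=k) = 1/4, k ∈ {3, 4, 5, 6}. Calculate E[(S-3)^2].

E[(S-3)^2] = Σ (s-3)^2·P(S=s)
 = 0·1/4 + 1·1/4 + 4·1/4 + 9·1/4
 = 0 + 1/4 + 1 + 9/4
 = 7/2

3.5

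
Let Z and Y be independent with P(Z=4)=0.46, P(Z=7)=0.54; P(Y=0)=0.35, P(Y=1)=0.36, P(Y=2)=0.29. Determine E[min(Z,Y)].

0.94

E[min(Z,Y)] = Σ_z Σ_y min(z,y) · P(Z=z)P(Y=y)
 = 0·0.161 + 1·0.1656 + 2·0.1334 + 0·0.189 + 1·0.1944 + 2·0.1566
 = 0 + 0.1656 + 0.2668 + 0 + 0.1944 + 0.3132
 = 0.94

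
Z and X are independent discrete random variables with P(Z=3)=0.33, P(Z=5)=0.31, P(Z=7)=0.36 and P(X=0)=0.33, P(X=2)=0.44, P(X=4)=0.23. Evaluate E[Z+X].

6.86

E[Z+X] = Σ_z Σ_x (z+x) · P(Z=z)P(X=x)
 = 3·0.1089 + 5·0.1452 + 7·0.0759 + 5·0.1023 + 7·0.1364 + 9·0.0713 + 7·0.1188 + 9·0.1584 + 11·0.0828
 = 0.3267 + 0.726 + 0.5313 + 0.5115 + 0.9548 + 0.6417 + 0.8316 + 1.4256 + 0.9108
 = 6.86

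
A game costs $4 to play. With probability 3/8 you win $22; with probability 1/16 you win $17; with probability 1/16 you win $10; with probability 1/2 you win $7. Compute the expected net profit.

E[payout] = 22·3/8 + 17·1/16 + 10·1/16 + 7·1/2
 = 33/4 + 17/16 + 5/8 + 7/2
 = 215/16
Net = 215/16 - 4 = 151/16

9.4375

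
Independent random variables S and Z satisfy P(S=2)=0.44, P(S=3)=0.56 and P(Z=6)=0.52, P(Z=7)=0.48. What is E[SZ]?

16.5888

E[SZ] = Σ_s Σ_z sz · P(S=s)P(Z=z)
 = 12·0.2288 + 14·0.2112 + 18·0.2912 + 21·0.2688
 = 2.7456 + 2.9568 + 5.2416 + 5.6448
 = 16.5888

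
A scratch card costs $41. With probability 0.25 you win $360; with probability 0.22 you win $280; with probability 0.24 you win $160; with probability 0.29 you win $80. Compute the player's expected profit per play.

172.2

E[payout] = 360·0.25 + 280·0.22 + 160·0.24 + 80·0.29
 = 90 + 61.6 + 38.4 + 23.2
 = 213.2
Net = 213.2 - 41 = 172.2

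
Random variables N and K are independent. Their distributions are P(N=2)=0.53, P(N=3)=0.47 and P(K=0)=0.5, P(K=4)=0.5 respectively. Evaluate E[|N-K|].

2

E[|N-K|] = Σ_n Σ_k |n-k| · P(N=n)P(K=k)
 = 2·0.265 + 2·0.265 + 3·0.235 + 1·0.235
 = 0.53 + 0.53 + 0.705 + 0.235
 = 2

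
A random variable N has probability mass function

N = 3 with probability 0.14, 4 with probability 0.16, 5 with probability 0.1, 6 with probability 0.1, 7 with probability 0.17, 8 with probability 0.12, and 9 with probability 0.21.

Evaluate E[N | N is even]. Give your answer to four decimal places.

5.7895

P(N is even) = 0.16 + 0.1 + 0.12 = 0.38.
E[N | N is even] = [4·0.16 + 6·0.1 + 8·0.12] / 0.38
 = 2.2 / 0.38
 = 110/19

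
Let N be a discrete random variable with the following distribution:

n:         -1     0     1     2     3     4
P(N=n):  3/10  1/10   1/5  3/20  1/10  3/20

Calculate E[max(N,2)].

2.4

E[max(N,2)] = Σ max(n,2)·P(N=n)
 = 2·3/10 + 2·1/10 + 2·1/5 + 2·3/20 + 3·1/10 + 4·3/20
 = 3/5 + 1/5 + 2/5 + 3/10 + 3/10 + 3/5
 = 12/5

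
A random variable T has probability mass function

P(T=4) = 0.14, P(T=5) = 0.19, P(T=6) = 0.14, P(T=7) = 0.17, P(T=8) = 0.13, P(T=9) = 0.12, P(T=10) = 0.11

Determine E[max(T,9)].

9.11

E[max(T,9)] = Σ max(t,9)·P(T=t)
 = 9·0.14 + 9·0.19 + 9·0.14 + 9·0.17 + 9·0.13 + 9·0.12 + 10·0.11
 = 1.26 + 1.71 + 1.26 + 1.53 + 1.17 + 1.08 + 1.1
 = 9.11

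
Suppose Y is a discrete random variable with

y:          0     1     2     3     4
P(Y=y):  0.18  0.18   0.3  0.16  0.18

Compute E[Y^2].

E[Y^2] = Σ y^2·P(Y=y)
 = 0·0.18 + 1·0.18 + 4·0.3 + 9·0.16 + 16·0.18
 = 0 + 0.18 + 1.2 + 1.44 + 2.88
 = 5.7

5.7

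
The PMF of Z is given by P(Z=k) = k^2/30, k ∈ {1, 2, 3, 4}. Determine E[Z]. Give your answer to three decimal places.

3.333

E[Z] = Σ z·P(Z=z)
 = 1·1/30 + 2·2/15 + 3·3/10 + 4·8/15
 = 1/30 + 4/15 + 9/10 + 32/15
 = 10/3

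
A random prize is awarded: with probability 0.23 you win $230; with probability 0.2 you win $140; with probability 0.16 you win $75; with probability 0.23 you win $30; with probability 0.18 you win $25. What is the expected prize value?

E[payout] = 230·0.23 + 140·0.2 + 75·0.16 + 30·0.23 + 25·0.18
 = 52.9 + 28 + 12 + 6.9 + 4.5
 = 104.3

104.3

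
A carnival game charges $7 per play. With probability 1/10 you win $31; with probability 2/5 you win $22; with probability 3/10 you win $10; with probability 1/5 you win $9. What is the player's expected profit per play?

E[payout] = 31·1/10 + 22·2/5 + 10·3/10 + 9·1/5
 = 31/10 + 44/5 + 3 + 9/5
 = 167/10
Net = 167/10 - 7 = 97/10

9.7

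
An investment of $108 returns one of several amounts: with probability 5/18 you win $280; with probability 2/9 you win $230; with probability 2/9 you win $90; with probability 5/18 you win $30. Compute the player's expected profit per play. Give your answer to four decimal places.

E[payout] = 280·5/18 + 230·2/9 + 90·2/9 + 30·5/18
 = 700/9 + 460/9 + 20 + 25/3
 = 1415/9
Net = 1415/9 - 108 = 443/9

49.2222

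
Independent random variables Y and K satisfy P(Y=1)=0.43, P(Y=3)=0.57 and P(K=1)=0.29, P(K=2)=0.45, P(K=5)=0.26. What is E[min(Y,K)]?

E[min(Y,K)] = Σ_y Σ_k min(y,k) · P(Y=y)P(K=k)
 = 1·0.1247 + 1·0.1935 + 1·0.1118 + 1·0.1653 + 2·0.2565 + 3·0.1482
 = 0.1247 + 0.1935 + 0.1118 + 0.1653 + 0.513 + 0.4446
 = 1.5529

1.5529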